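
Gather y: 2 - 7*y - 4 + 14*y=7*y - 2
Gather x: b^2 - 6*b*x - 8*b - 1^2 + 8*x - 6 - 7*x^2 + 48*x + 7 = b^2 - 8*b - 7*x^2 + x*(56 - 6*b)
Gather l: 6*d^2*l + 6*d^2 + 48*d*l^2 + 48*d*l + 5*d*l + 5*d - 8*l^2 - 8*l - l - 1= 6*d^2 + 5*d + l^2*(48*d - 8) + l*(6*d^2 + 53*d - 9) - 1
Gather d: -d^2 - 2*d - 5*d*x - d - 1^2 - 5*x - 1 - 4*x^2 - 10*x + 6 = -d^2 + d*(-5*x - 3) - 4*x^2 - 15*x + 4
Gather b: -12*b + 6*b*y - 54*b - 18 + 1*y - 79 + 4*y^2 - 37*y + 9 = b*(6*y - 66) + 4*y^2 - 36*y - 88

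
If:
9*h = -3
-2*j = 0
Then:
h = -1/3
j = 0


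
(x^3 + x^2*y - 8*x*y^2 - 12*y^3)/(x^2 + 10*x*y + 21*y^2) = (x^3 + x^2*y - 8*x*y^2 - 12*y^3)/(x^2 + 10*x*y + 21*y^2)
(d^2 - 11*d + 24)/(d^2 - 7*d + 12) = (d - 8)/(d - 4)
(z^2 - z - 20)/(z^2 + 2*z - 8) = (z - 5)/(z - 2)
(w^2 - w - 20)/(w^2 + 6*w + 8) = (w - 5)/(w + 2)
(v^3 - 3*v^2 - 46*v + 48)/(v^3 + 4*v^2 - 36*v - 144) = (v^2 - 9*v + 8)/(v^2 - 2*v - 24)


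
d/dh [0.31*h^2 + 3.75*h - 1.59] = 0.62*h + 3.75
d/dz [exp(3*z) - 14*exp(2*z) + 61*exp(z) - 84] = (3*exp(2*z) - 28*exp(z) + 61)*exp(z)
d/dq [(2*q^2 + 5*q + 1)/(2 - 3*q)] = (-6*q^2 + 8*q + 13)/(9*q^2 - 12*q + 4)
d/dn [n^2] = 2*n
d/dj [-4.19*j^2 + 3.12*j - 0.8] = 3.12 - 8.38*j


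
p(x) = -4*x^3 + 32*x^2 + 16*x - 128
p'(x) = -12*x^2 + 64*x + 16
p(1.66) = -31.56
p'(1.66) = 89.17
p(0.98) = -85.35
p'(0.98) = 67.20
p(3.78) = 173.67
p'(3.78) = 86.46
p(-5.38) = 1335.02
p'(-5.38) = -675.65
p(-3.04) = 231.47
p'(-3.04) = -289.46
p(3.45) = 143.83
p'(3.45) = 93.97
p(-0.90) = -113.56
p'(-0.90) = -51.32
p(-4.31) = 717.73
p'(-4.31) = -482.75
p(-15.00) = 20332.00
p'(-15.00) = -3644.00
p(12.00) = -2240.00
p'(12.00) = -944.00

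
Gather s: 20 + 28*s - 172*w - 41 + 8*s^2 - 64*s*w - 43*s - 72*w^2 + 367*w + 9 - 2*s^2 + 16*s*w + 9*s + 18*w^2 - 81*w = 6*s^2 + s*(-48*w - 6) - 54*w^2 + 114*w - 12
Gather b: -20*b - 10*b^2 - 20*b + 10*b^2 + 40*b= 0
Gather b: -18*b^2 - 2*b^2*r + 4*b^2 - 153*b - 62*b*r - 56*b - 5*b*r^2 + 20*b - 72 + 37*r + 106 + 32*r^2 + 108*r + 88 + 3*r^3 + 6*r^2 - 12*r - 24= b^2*(-2*r - 14) + b*(-5*r^2 - 62*r - 189) + 3*r^3 + 38*r^2 + 133*r + 98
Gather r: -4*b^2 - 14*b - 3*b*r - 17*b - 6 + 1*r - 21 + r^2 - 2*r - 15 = -4*b^2 - 31*b + r^2 + r*(-3*b - 1) - 42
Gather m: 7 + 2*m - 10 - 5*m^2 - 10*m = -5*m^2 - 8*m - 3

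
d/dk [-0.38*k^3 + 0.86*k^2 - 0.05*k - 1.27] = -1.14*k^2 + 1.72*k - 0.05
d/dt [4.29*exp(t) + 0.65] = 4.29*exp(t)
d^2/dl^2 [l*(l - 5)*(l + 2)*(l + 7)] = 12*l^2 + 24*l - 62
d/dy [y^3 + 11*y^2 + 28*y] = 3*y^2 + 22*y + 28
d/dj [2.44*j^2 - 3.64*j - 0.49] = 4.88*j - 3.64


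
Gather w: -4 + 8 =4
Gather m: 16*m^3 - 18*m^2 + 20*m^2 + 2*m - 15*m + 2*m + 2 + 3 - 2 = 16*m^3 + 2*m^2 - 11*m + 3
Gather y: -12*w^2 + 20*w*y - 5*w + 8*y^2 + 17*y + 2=-12*w^2 - 5*w + 8*y^2 + y*(20*w + 17) + 2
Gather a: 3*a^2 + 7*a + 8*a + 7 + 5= 3*a^2 + 15*a + 12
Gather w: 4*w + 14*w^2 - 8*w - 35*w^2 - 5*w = -21*w^2 - 9*w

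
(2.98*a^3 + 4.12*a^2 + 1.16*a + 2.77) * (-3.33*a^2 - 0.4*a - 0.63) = -9.9234*a^5 - 14.9116*a^4 - 7.3882*a^3 - 12.2837*a^2 - 1.8388*a - 1.7451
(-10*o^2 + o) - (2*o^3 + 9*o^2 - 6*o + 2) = -2*o^3 - 19*o^2 + 7*o - 2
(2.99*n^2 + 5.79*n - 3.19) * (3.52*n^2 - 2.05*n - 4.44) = 10.5248*n^4 + 14.2513*n^3 - 36.3739*n^2 - 19.1681*n + 14.1636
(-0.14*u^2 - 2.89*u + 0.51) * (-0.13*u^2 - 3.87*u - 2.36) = 0.0182*u^4 + 0.9175*u^3 + 11.4484*u^2 + 4.8467*u - 1.2036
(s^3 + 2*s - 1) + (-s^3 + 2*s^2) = 2*s^2 + 2*s - 1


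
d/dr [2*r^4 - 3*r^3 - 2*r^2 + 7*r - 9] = 8*r^3 - 9*r^2 - 4*r + 7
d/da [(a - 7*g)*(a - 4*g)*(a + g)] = 3*a^2 - 20*a*g + 17*g^2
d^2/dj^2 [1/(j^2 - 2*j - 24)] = 2*(j^2 - 2*j - 4*(j - 1)^2 - 24)/(-j^2 + 2*j + 24)^3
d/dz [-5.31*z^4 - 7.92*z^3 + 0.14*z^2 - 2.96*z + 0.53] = -21.24*z^3 - 23.76*z^2 + 0.28*z - 2.96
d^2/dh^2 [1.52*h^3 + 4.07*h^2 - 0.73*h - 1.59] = 9.12*h + 8.14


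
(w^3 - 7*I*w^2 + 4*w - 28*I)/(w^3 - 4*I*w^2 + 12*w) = (w^2 - 9*I*w - 14)/(w*(w - 6*I))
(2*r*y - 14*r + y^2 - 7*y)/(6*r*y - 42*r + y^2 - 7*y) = (2*r + y)/(6*r + y)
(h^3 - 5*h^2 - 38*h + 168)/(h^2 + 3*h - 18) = (h^2 - 11*h + 28)/(h - 3)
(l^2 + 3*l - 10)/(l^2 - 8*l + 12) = (l + 5)/(l - 6)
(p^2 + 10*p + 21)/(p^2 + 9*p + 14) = (p + 3)/(p + 2)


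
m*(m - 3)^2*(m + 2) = m^4 - 4*m^3 - 3*m^2 + 18*m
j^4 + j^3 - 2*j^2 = j^2*(j - 1)*(j + 2)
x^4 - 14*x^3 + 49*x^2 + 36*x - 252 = (x - 7)*(x - 6)*(x - 3)*(x + 2)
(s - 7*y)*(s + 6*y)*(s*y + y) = s^3*y - s^2*y^2 + s^2*y - 42*s*y^3 - s*y^2 - 42*y^3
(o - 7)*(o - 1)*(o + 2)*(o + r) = o^4 + o^3*r - 6*o^3 - 6*o^2*r - 9*o^2 - 9*o*r + 14*o + 14*r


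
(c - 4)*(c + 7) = c^2 + 3*c - 28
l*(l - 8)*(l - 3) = l^3 - 11*l^2 + 24*l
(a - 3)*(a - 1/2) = a^2 - 7*a/2 + 3/2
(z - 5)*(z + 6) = z^2 + z - 30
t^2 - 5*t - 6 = (t - 6)*(t + 1)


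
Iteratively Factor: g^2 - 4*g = (g)*(g - 4)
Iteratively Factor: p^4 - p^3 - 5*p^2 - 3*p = (p)*(p^3 - p^2 - 5*p - 3) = p*(p + 1)*(p^2 - 2*p - 3) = p*(p + 1)^2*(p - 3)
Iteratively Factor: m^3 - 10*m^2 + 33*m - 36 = (m - 3)*(m^2 - 7*m + 12) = (m - 3)^2*(m - 4)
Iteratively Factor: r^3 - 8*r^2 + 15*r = (r)*(r^2 - 8*r + 15) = r*(r - 5)*(r - 3)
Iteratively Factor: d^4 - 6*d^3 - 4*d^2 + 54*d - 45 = (d - 5)*(d^3 - d^2 - 9*d + 9) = (d - 5)*(d - 1)*(d^2 - 9) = (d - 5)*(d - 1)*(d + 3)*(d - 3)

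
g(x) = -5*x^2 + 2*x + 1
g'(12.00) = -118.00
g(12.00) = -695.00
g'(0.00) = 2.00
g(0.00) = 1.00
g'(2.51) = -23.10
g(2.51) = -25.48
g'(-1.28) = 14.80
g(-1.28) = -9.75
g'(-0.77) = 9.70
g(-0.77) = -3.50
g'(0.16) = 0.40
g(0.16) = 1.19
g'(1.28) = -10.80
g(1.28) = -4.63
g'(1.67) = -14.70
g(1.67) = -9.60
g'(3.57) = -33.70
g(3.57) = -55.58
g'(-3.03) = 32.30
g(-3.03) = -50.96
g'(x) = 2 - 10*x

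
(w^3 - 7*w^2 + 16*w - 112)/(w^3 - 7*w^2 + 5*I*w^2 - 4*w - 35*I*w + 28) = (w - 4*I)/(w + I)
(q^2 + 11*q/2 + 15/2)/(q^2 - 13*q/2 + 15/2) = (2*q^2 + 11*q + 15)/(2*q^2 - 13*q + 15)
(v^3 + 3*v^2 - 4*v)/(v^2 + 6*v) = (v^2 + 3*v - 4)/(v + 6)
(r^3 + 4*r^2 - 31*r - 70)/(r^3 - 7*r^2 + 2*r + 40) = (r + 7)/(r - 4)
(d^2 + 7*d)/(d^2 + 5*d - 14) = d/(d - 2)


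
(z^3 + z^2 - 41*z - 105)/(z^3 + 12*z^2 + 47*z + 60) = (z - 7)/(z + 4)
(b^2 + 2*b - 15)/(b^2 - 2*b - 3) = (b + 5)/(b + 1)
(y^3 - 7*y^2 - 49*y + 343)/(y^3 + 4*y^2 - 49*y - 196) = (y - 7)/(y + 4)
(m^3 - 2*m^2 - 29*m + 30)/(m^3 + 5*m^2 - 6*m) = (m^2 - m - 30)/(m*(m + 6))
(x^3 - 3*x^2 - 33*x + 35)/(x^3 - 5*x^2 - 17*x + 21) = (x + 5)/(x + 3)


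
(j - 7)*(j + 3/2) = j^2 - 11*j/2 - 21/2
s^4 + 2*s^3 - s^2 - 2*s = s*(s - 1)*(s + 1)*(s + 2)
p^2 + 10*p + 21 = (p + 3)*(p + 7)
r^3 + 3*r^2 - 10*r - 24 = (r - 3)*(r + 2)*(r + 4)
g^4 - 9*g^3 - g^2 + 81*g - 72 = (g - 8)*(g - 3)*(g - 1)*(g + 3)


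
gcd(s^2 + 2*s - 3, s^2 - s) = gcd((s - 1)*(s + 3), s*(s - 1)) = s - 1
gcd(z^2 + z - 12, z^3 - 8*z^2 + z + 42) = z - 3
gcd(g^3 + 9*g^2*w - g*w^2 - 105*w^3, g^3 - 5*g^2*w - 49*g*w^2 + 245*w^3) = g + 7*w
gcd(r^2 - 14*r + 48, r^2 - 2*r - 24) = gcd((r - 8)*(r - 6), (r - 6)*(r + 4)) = r - 6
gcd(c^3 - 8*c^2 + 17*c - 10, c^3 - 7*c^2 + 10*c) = c^2 - 7*c + 10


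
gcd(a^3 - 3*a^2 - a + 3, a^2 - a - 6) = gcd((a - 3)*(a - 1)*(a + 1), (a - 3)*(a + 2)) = a - 3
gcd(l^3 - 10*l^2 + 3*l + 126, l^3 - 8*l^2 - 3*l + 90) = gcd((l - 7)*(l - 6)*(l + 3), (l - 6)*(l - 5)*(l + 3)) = l^2 - 3*l - 18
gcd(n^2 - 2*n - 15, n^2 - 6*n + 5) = n - 5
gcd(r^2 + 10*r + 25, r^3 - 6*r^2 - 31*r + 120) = r + 5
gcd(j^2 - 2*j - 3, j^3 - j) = j + 1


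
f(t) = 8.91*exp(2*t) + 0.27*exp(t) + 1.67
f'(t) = 17.82*exp(2*t) + 0.27*exp(t)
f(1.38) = 143.52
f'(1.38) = 282.63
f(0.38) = 21.12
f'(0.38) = 38.50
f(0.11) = 13.07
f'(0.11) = 22.51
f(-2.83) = 1.72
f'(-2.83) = 0.08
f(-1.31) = 2.39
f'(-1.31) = 1.37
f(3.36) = 7394.21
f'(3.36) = 14777.30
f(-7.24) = 1.67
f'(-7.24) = 0.00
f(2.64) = 1755.11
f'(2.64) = 3503.09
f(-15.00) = 1.67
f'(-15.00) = 0.00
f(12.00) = 236018122122.37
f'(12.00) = 472036200297.60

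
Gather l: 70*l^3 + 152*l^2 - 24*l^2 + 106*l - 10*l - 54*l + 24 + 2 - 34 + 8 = 70*l^3 + 128*l^2 + 42*l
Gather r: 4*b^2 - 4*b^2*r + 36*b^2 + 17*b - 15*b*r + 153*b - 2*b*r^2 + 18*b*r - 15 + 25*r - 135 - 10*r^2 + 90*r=40*b^2 + 170*b + r^2*(-2*b - 10) + r*(-4*b^2 + 3*b + 115) - 150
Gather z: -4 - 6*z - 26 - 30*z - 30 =-36*z - 60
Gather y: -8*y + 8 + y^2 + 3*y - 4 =y^2 - 5*y + 4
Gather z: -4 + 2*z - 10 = 2*z - 14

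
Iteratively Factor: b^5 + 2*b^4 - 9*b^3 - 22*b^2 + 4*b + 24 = (b + 2)*(b^4 - 9*b^2 - 4*b + 12) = (b - 3)*(b + 2)*(b^3 + 3*b^2 - 4) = (b - 3)*(b - 1)*(b + 2)*(b^2 + 4*b + 4) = (b - 3)*(b - 1)*(b + 2)^2*(b + 2)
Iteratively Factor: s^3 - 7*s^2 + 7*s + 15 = (s + 1)*(s^2 - 8*s + 15) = (s - 5)*(s + 1)*(s - 3)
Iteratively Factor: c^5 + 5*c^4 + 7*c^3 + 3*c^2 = (c + 1)*(c^4 + 4*c^3 + 3*c^2) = (c + 1)*(c + 3)*(c^3 + c^2) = c*(c + 1)*(c + 3)*(c^2 + c) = c*(c + 1)^2*(c + 3)*(c)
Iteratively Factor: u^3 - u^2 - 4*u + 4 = (u - 1)*(u^2 - 4) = (u - 1)*(u + 2)*(u - 2)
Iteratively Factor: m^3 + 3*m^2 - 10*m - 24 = (m + 4)*(m^2 - m - 6) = (m - 3)*(m + 4)*(m + 2)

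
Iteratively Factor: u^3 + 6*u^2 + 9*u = (u + 3)*(u^2 + 3*u) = (u + 3)^2*(u)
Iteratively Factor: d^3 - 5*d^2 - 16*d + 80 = (d + 4)*(d^2 - 9*d + 20) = (d - 4)*(d + 4)*(d - 5)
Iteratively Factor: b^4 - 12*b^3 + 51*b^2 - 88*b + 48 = (b - 4)*(b^3 - 8*b^2 + 19*b - 12) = (b - 4)*(b - 3)*(b^2 - 5*b + 4) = (b - 4)^2*(b - 3)*(b - 1)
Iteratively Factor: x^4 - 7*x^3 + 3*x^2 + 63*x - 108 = (x - 4)*(x^3 - 3*x^2 - 9*x + 27) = (x - 4)*(x - 3)*(x^2 - 9) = (x - 4)*(x - 3)*(x + 3)*(x - 3)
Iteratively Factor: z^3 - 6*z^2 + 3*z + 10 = (z + 1)*(z^2 - 7*z + 10) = (z - 5)*(z + 1)*(z - 2)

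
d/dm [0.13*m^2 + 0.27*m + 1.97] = 0.26*m + 0.27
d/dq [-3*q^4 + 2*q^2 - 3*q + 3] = -12*q^3 + 4*q - 3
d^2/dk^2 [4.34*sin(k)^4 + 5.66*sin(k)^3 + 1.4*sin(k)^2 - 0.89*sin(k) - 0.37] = -69.44*sin(k)^4 - 50.94*sin(k)^3 + 46.48*sin(k)^2 + 34.85*sin(k) + 2.8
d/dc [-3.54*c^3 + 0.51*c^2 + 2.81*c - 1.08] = -10.62*c^2 + 1.02*c + 2.81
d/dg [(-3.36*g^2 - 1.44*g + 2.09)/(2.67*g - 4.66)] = (-8.9712*g^2 + 31.3152*g + 1.1301)/(7.1289*g^2 - 24.8844*g + 21.7156)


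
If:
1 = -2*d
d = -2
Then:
No Solution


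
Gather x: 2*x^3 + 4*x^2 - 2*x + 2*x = 2*x^3 + 4*x^2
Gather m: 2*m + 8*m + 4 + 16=10*m + 20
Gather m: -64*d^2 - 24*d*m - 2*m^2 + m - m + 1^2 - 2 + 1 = -64*d^2 - 24*d*m - 2*m^2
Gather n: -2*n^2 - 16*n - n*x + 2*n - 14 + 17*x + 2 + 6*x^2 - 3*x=-2*n^2 + n*(-x - 14) + 6*x^2 + 14*x - 12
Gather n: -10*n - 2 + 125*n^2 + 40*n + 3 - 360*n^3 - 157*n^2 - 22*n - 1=-360*n^3 - 32*n^2 + 8*n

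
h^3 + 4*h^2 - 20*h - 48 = (h - 4)*(h + 2)*(h + 6)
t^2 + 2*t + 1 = (t + 1)^2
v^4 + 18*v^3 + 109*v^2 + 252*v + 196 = (v + 2)^2*(v + 7)^2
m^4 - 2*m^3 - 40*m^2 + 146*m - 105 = (m - 5)*(m - 3)*(m - 1)*(m + 7)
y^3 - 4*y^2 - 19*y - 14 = (y - 7)*(y + 1)*(y + 2)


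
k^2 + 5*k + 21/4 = (k + 3/2)*(k + 7/2)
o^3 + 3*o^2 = o^2*(o + 3)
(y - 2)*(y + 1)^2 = y^3 - 3*y - 2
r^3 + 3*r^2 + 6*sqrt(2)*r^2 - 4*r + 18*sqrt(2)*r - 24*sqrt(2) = (r - 1)*(r + 4)*(r + 6*sqrt(2))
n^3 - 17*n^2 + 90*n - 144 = (n - 8)*(n - 6)*(n - 3)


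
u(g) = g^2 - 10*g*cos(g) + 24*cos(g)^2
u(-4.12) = 1.45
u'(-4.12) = -14.60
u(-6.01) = 116.24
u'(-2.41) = -5.14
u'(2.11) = 48.61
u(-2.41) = 1.16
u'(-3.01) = 1.60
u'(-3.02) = 1.77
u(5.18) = 8.36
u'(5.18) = -21.07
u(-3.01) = 2.81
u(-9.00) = 18.92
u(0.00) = 24.00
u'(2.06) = 46.91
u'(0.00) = -10.00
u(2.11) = 21.61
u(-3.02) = 2.79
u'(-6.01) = -50.33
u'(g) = 10*g*sin(g) + 2*g - 48*sin(g)*cos(g) - 10*cos(g)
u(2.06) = 19.22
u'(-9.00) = 10.18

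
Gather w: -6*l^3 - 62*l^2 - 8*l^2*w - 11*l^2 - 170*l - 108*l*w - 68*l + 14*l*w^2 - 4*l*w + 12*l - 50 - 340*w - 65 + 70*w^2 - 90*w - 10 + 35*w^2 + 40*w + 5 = -6*l^3 - 73*l^2 - 226*l + w^2*(14*l + 105) + w*(-8*l^2 - 112*l - 390) - 120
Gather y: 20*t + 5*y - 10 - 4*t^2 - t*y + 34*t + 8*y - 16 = -4*t^2 + 54*t + y*(13 - t) - 26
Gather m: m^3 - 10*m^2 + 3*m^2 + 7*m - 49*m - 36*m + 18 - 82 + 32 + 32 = m^3 - 7*m^2 - 78*m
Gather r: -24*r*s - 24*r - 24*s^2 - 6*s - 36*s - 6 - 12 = r*(-24*s - 24) - 24*s^2 - 42*s - 18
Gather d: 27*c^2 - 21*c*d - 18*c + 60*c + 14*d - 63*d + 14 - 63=27*c^2 + 42*c + d*(-21*c - 49) - 49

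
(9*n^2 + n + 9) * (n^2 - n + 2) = 9*n^4 - 8*n^3 + 26*n^2 - 7*n + 18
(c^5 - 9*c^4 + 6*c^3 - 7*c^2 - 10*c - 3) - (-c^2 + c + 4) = c^5 - 9*c^4 + 6*c^3 - 6*c^2 - 11*c - 7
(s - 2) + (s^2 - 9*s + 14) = s^2 - 8*s + 12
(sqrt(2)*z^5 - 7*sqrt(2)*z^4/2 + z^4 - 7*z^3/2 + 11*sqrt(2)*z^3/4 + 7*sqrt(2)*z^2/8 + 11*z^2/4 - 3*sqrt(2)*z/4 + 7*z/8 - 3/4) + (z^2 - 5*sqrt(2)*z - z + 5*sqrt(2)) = sqrt(2)*z^5 - 7*sqrt(2)*z^4/2 + z^4 - 7*z^3/2 + 11*sqrt(2)*z^3/4 + 7*sqrt(2)*z^2/8 + 15*z^2/4 - 23*sqrt(2)*z/4 - z/8 - 3/4 + 5*sqrt(2)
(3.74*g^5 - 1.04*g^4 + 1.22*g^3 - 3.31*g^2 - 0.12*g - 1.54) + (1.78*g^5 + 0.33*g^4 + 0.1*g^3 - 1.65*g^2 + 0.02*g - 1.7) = 5.52*g^5 - 0.71*g^4 + 1.32*g^3 - 4.96*g^2 - 0.1*g - 3.24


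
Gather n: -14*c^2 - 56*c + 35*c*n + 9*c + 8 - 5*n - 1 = -14*c^2 - 47*c + n*(35*c - 5) + 7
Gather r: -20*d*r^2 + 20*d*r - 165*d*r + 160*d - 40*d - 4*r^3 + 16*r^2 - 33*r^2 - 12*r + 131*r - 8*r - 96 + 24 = 120*d - 4*r^3 + r^2*(-20*d - 17) + r*(111 - 145*d) - 72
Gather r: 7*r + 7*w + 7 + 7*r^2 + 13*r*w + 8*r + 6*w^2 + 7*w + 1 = 7*r^2 + r*(13*w + 15) + 6*w^2 + 14*w + 8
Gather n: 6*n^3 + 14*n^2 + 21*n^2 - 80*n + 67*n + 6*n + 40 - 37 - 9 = 6*n^3 + 35*n^2 - 7*n - 6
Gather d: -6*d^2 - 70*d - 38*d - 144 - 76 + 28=-6*d^2 - 108*d - 192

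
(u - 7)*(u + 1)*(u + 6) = u^3 - 43*u - 42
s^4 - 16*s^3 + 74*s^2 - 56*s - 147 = (s - 7)^2*(s - 3)*(s + 1)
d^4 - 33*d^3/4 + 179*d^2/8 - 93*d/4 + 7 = (d - 4)*(d - 2)*(d - 7/4)*(d - 1/2)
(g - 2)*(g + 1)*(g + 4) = g^3 + 3*g^2 - 6*g - 8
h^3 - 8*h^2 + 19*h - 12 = (h - 4)*(h - 3)*(h - 1)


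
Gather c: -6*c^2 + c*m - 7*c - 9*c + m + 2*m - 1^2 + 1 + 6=-6*c^2 + c*(m - 16) + 3*m + 6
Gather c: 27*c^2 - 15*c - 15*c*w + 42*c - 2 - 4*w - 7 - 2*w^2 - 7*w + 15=27*c^2 + c*(27 - 15*w) - 2*w^2 - 11*w + 6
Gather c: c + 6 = c + 6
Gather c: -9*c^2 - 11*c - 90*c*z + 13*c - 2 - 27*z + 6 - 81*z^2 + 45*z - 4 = -9*c^2 + c*(2 - 90*z) - 81*z^2 + 18*z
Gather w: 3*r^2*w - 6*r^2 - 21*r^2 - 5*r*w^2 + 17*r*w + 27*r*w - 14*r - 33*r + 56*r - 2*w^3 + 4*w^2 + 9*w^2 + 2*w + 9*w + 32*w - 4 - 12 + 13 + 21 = -27*r^2 + 9*r - 2*w^3 + w^2*(13 - 5*r) + w*(3*r^2 + 44*r + 43) + 18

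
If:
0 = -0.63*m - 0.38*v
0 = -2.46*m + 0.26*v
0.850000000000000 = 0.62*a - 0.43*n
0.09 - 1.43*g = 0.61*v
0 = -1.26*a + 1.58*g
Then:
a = 0.08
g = 0.06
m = 0.00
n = -1.86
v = 0.00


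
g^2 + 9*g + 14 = (g + 2)*(g + 7)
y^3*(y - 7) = y^4 - 7*y^3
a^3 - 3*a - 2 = (a - 2)*(a + 1)^2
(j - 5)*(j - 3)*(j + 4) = j^3 - 4*j^2 - 17*j + 60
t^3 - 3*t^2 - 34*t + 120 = (t - 5)*(t - 4)*(t + 6)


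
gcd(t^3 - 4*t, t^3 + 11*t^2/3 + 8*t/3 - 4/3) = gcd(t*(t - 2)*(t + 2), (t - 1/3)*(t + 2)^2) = t + 2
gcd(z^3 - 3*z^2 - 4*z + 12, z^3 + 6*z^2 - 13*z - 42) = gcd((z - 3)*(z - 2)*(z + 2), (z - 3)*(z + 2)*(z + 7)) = z^2 - z - 6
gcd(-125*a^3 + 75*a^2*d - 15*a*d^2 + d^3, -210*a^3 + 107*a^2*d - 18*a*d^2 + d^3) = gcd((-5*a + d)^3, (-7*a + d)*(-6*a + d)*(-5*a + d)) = 5*a - d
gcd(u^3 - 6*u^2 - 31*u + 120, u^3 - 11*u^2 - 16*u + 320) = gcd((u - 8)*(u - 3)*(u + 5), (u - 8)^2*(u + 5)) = u^2 - 3*u - 40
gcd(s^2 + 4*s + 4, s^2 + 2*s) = s + 2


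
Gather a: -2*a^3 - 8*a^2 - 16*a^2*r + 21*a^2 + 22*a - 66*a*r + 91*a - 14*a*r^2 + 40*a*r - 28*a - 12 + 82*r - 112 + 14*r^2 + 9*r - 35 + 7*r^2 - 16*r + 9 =-2*a^3 + a^2*(13 - 16*r) + a*(-14*r^2 - 26*r + 85) + 21*r^2 + 75*r - 150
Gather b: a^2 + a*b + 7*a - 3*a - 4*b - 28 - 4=a^2 + 4*a + b*(a - 4) - 32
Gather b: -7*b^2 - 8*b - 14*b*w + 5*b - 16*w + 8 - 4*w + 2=-7*b^2 + b*(-14*w - 3) - 20*w + 10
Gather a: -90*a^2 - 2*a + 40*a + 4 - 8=-90*a^2 + 38*a - 4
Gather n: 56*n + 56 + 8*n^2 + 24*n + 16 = 8*n^2 + 80*n + 72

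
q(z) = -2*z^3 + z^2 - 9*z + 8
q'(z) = -6*z^2 + 2*z - 9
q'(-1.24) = -20.71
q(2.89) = -57.93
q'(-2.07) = -38.85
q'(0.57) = -9.81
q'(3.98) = -96.08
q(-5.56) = 432.71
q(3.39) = -88.93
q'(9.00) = -477.00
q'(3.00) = -57.00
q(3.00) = -64.00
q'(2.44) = -39.84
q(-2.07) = 48.65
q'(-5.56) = -205.60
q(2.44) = -37.06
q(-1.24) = 24.51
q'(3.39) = -71.17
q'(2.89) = -53.33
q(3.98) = -138.07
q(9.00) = -1450.00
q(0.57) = 2.82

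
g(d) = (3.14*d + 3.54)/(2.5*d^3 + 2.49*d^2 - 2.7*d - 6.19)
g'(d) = (3.14*d + 3.54)*(-7.5*d^2 - 4.98*d + 2.7)/(2.5*d^3 + 2.49*d^2 - 2.7*d - 6.19)^2 + 3.14/(2.5*d^3 + 2.49*d^2 - 2.7*d - 6.19)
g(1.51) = 2.06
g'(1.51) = -10.46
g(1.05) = -2.02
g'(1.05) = -7.37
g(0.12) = -0.61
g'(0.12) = -0.30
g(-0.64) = -0.37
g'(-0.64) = -0.51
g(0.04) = -0.58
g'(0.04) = -0.27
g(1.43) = 3.42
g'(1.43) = -27.36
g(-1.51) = 0.24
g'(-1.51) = -0.30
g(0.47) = -0.75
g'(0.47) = -0.62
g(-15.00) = 0.01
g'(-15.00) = 0.00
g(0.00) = -0.57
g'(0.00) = -0.26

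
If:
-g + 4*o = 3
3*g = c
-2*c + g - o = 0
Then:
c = -3/7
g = -1/7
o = 5/7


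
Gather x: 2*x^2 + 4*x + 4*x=2*x^2 + 8*x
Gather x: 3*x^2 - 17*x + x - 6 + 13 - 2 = 3*x^2 - 16*x + 5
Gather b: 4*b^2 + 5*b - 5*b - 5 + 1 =4*b^2 - 4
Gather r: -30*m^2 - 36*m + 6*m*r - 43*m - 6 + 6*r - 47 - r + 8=-30*m^2 - 79*m + r*(6*m + 5) - 45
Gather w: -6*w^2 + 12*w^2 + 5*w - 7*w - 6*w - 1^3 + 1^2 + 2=6*w^2 - 8*w + 2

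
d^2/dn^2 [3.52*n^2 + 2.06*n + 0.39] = 7.04000000000000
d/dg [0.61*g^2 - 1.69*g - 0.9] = 1.22*g - 1.69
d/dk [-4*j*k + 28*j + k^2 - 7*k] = -4*j + 2*k - 7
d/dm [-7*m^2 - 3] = -14*m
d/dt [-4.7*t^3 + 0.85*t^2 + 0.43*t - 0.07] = -14.1*t^2 + 1.7*t + 0.43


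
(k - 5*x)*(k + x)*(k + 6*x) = k^3 + 2*k^2*x - 29*k*x^2 - 30*x^3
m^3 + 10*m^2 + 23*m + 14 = (m + 1)*(m + 2)*(m + 7)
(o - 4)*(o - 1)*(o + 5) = o^3 - 21*o + 20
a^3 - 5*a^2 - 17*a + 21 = (a - 7)*(a - 1)*(a + 3)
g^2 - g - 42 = (g - 7)*(g + 6)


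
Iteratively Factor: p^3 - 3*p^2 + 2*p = (p)*(p^2 - 3*p + 2) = p*(p - 2)*(p - 1)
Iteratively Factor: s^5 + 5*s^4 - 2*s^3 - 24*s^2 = (s)*(s^4 + 5*s^3 - 2*s^2 - 24*s) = s*(s + 3)*(s^3 + 2*s^2 - 8*s) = s^2*(s + 3)*(s^2 + 2*s - 8) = s^2*(s - 2)*(s + 3)*(s + 4)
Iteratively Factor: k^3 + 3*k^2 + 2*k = (k + 2)*(k^2 + k) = k*(k + 2)*(k + 1)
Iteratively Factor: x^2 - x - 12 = (x - 4)*(x + 3)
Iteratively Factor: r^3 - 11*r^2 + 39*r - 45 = (r - 5)*(r^2 - 6*r + 9) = (r - 5)*(r - 3)*(r - 3)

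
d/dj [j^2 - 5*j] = 2*j - 5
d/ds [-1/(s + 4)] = (s + 4)^(-2)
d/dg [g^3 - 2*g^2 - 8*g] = 3*g^2 - 4*g - 8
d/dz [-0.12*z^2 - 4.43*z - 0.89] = -0.24*z - 4.43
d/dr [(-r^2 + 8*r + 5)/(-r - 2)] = (r^2 + 4*r - 11)/(r^2 + 4*r + 4)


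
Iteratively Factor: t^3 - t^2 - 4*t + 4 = (t - 1)*(t^2 - 4) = (t - 1)*(t + 2)*(t - 2)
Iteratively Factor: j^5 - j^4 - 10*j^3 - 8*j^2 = (j + 1)*(j^4 - 2*j^3 - 8*j^2) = (j - 4)*(j + 1)*(j^3 + 2*j^2) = j*(j - 4)*(j + 1)*(j^2 + 2*j) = j^2*(j - 4)*(j + 1)*(j + 2)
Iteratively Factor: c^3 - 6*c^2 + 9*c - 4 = (c - 1)*(c^2 - 5*c + 4) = (c - 4)*(c - 1)*(c - 1)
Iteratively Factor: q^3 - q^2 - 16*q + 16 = (q - 4)*(q^2 + 3*q - 4) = (q - 4)*(q - 1)*(q + 4)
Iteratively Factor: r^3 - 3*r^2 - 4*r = (r)*(r^2 - 3*r - 4) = r*(r - 4)*(r + 1)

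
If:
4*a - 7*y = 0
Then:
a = 7*y/4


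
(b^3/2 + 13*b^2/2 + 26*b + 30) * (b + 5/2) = b^4/2 + 31*b^3/4 + 169*b^2/4 + 95*b + 75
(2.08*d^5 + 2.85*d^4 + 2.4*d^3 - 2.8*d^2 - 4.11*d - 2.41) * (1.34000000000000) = 2.7872*d^5 + 3.819*d^4 + 3.216*d^3 - 3.752*d^2 - 5.5074*d - 3.2294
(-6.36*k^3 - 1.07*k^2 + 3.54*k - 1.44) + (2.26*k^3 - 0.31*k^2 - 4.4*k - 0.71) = -4.1*k^3 - 1.38*k^2 - 0.86*k - 2.15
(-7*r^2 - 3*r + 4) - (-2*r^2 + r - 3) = -5*r^2 - 4*r + 7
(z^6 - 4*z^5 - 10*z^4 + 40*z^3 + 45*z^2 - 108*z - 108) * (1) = z^6 - 4*z^5 - 10*z^4 + 40*z^3 + 45*z^2 - 108*z - 108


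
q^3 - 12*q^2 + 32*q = q*(q - 8)*(q - 4)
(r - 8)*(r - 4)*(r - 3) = r^3 - 15*r^2 + 68*r - 96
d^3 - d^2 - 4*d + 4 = (d - 2)*(d - 1)*(d + 2)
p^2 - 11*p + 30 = (p - 6)*(p - 5)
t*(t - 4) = t^2 - 4*t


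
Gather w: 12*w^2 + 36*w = 12*w^2 + 36*w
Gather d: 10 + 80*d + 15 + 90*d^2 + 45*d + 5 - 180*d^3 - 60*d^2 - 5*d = -180*d^3 + 30*d^2 + 120*d + 30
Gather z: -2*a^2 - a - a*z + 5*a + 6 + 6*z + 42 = -2*a^2 + 4*a + z*(6 - a) + 48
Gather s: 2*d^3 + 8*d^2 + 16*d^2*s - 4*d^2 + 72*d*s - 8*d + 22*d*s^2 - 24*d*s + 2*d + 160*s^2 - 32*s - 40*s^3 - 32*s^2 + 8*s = 2*d^3 + 4*d^2 - 6*d - 40*s^3 + s^2*(22*d + 128) + s*(16*d^2 + 48*d - 24)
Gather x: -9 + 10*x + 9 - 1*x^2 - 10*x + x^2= 0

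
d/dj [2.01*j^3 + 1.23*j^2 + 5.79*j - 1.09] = 6.03*j^2 + 2.46*j + 5.79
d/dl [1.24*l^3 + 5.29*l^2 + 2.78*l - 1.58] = 3.72*l^2 + 10.58*l + 2.78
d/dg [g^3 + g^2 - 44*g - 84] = 3*g^2 + 2*g - 44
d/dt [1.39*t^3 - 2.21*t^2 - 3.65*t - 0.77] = 4.17*t^2 - 4.42*t - 3.65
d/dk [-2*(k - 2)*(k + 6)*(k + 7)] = -6*k^2 - 44*k - 32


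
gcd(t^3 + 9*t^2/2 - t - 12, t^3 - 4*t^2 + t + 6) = 1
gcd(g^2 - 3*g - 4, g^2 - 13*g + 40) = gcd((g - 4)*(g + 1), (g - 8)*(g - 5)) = 1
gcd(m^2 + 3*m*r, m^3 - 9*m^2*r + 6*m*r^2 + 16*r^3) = 1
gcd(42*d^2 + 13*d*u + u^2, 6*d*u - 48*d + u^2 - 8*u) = 6*d + u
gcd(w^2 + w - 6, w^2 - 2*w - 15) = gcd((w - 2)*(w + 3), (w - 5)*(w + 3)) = w + 3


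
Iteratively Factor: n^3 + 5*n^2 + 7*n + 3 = (n + 1)*(n^2 + 4*n + 3) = (n + 1)*(n + 3)*(n + 1)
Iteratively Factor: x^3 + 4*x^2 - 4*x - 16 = (x + 4)*(x^2 - 4) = (x - 2)*(x + 4)*(x + 2)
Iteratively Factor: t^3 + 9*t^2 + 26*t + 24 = (t + 4)*(t^2 + 5*t + 6) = (t + 3)*(t + 4)*(t + 2)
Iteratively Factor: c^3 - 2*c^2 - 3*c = (c)*(c^2 - 2*c - 3) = c*(c + 1)*(c - 3)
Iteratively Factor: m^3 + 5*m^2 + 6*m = (m + 2)*(m^2 + 3*m) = (m + 2)*(m + 3)*(m)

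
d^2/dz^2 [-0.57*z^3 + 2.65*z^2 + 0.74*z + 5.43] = 5.3 - 3.42*z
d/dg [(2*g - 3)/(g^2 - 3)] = 2*(-g^2 + 3*g - 3)/(g^4 - 6*g^2 + 9)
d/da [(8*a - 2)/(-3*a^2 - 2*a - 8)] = 4*(6*a^2 - 3*a - 17)/(9*a^4 + 12*a^3 + 52*a^2 + 32*a + 64)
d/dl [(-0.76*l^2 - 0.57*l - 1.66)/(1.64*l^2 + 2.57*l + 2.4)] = (-1.0184*l^2 + 1.7968*l + 2.8982)/(2.6896*l^4 + 8.4296*l^3 + 14.4769*l^2 + 12.336*l + 5.76)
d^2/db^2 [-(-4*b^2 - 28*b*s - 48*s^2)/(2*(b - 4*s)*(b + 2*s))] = 12*s*(-3*b^3 - 20*b^2*s - 32*b*s^2 - 32*s^3)/(-b^6 + 6*b^5*s + 12*b^4*s^2 - 88*b^3*s^3 - 96*b^2*s^4 + 384*b*s^5 + 512*s^6)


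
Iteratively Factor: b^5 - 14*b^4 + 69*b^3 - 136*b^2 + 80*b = (b - 5)*(b^4 - 9*b^3 + 24*b^2 - 16*b) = b*(b - 5)*(b^3 - 9*b^2 + 24*b - 16) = b*(b - 5)*(b - 4)*(b^2 - 5*b + 4) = b*(b - 5)*(b - 4)^2*(b - 1)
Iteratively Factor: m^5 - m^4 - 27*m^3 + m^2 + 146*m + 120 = (m + 2)*(m^4 - 3*m^3 - 21*m^2 + 43*m + 60) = (m - 3)*(m + 2)*(m^3 - 21*m - 20) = (m - 5)*(m - 3)*(m + 2)*(m^2 + 5*m + 4) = (m - 5)*(m - 3)*(m + 2)*(m + 4)*(m + 1)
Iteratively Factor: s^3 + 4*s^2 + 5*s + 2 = (s + 2)*(s^2 + 2*s + 1) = (s + 1)*(s + 2)*(s + 1)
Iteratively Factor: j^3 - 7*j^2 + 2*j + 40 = (j + 2)*(j^2 - 9*j + 20) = (j - 4)*(j + 2)*(j - 5)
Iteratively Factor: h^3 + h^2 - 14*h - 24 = (h + 2)*(h^2 - h - 12) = (h + 2)*(h + 3)*(h - 4)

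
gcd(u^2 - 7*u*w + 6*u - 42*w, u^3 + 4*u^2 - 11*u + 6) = u + 6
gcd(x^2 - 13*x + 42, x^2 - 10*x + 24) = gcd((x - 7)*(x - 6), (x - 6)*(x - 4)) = x - 6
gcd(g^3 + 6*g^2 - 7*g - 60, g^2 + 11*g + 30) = g + 5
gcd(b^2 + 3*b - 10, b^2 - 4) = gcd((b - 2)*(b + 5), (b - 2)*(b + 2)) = b - 2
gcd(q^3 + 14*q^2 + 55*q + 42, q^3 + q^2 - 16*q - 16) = q + 1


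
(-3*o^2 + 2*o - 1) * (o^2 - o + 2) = -3*o^4 + 5*o^3 - 9*o^2 + 5*o - 2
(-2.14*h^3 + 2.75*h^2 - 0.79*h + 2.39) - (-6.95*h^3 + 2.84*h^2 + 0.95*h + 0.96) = 4.81*h^3 - 0.0899999999999999*h^2 - 1.74*h + 1.43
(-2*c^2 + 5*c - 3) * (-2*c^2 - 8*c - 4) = 4*c^4 + 6*c^3 - 26*c^2 + 4*c + 12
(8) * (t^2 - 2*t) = 8*t^2 - 16*t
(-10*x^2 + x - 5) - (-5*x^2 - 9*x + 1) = -5*x^2 + 10*x - 6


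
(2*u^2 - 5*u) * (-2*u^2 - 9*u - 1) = -4*u^4 - 8*u^3 + 43*u^2 + 5*u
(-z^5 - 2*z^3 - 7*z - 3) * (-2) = 2*z^5 + 4*z^3 + 14*z + 6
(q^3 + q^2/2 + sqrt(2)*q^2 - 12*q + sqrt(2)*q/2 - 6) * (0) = 0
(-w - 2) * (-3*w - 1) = 3*w^2 + 7*w + 2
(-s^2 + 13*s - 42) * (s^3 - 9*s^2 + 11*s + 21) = -s^5 + 22*s^4 - 170*s^3 + 500*s^2 - 189*s - 882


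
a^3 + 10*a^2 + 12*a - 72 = (a - 2)*(a + 6)^2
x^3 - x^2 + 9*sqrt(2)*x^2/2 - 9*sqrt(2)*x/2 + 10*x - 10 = (x - 1)*(x + 2*sqrt(2))*(x + 5*sqrt(2)/2)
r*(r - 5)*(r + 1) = r^3 - 4*r^2 - 5*r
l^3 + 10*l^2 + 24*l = l*(l + 4)*(l + 6)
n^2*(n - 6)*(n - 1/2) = n^4 - 13*n^3/2 + 3*n^2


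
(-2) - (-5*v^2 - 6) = 5*v^2 + 4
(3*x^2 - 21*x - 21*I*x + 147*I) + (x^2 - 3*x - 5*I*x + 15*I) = 4*x^2 - 24*x - 26*I*x + 162*I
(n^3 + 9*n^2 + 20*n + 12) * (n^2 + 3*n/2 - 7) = n^5 + 21*n^4/2 + 53*n^3/2 - 21*n^2 - 122*n - 84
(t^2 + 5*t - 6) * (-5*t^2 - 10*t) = -5*t^4 - 35*t^3 - 20*t^2 + 60*t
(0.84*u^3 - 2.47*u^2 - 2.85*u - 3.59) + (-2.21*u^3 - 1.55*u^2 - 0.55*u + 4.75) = -1.37*u^3 - 4.02*u^2 - 3.4*u + 1.16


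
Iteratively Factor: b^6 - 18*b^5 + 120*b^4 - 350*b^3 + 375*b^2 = (b - 3)*(b^5 - 15*b^4 + 75*b^3 - 125*b^2) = (b - 5)*(b - 3)*(b^4 - 10*b^3 + 25*b^2) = (b - 5)^2*(b - 3)*(b^3 - 5*b^2) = (b - 5)^3*(b - 3)*(b^2) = b*(b - 5)^3*(b - 3)*(b)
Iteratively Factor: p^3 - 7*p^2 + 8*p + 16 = (p - 4)*(p^2 - 3*p - 4) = (p - 4)*(p + 1)*(p - 4)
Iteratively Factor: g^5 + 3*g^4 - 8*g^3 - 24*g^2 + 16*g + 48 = (g + 3)*(g^4 - 8*g^2 + 16) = (g - 2)*(g + 3)*(g^3 + 2*g^2 - 4*g - 8) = (g - 2)^2*(g + 3)*(g^2 + 4*g + 4) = (g - 2)^2*(g + 2)*(g + 3)*(g + 2)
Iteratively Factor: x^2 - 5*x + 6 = (x - 3)*(x - 2)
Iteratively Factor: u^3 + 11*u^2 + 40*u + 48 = (u + 4)*(u^2 + 7*u + 12) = (u + 4)^2*(u + 3)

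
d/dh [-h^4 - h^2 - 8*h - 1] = -4*h^3 - 2*h - 8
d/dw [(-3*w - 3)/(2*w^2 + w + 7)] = 3*(-2*w^2 - w + (w + 1)*(4*w + 1) - 7)/(2*w^2 + w + 7)^2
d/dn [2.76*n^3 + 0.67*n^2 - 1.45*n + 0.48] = 8.28*n^2 + 1.34*n - 1.45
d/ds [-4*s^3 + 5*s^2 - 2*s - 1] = -12*s^2 + 10*s - 2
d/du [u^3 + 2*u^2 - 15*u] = 3*u^2 + 4*u - 15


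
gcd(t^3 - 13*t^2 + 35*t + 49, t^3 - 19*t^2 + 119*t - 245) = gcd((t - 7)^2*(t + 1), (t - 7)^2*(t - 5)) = t^2 - 14*t + 49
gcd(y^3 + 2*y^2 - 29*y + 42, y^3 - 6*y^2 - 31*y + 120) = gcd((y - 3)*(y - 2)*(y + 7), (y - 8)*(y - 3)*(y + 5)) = y - 3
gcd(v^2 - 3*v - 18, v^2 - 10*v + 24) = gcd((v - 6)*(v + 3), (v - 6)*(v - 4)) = v - 6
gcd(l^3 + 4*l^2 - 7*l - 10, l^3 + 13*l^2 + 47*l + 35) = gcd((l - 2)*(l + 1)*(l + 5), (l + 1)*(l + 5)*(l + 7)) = l^2 + 6*l + 5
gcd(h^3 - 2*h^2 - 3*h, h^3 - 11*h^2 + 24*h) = h^2 - 3*h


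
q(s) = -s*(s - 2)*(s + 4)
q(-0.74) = -6.61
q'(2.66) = -23.87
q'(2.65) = -23.67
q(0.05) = 0.39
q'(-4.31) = -30.49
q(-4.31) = 8.43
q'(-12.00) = -376.00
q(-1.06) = -9.54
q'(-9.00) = -199.00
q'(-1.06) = 8.87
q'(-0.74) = 9.32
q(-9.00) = 495.00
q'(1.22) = -1.35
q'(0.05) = 7.79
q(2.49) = -7.92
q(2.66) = -11.69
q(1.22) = 4.97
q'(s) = -s*(s - 2) - s*(s + 4) - (s - 2)*(s + 4)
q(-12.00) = 1344.00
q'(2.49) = -20.56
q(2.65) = -11.45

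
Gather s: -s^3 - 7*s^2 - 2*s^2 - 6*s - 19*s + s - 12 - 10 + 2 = -s^3 - 9*s^2 - 24*s - 20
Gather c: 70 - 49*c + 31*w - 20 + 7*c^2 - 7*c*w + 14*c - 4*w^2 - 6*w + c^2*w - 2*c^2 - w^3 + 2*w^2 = c^2*(w + 5) + c*(-7*w - 35) - w^3 - 2*w^2 + 25*w + 50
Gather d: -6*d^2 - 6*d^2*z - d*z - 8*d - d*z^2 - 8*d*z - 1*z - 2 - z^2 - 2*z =d^2*(-6*z - 6) + d*(-z^2 - 9*z - 8) - z^2 - 3*z - 2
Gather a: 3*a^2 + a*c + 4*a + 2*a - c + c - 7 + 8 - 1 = 3*a^2 + a*(c + 6)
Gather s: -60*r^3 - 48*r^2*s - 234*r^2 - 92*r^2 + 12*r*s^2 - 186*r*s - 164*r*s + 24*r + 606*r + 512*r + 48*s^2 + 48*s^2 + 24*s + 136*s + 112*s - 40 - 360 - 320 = -60*r^3 - 326*r^2 + 1142*r + s^2*(12*r + 96) + s*(-48*r^2 - 350*r + 272) - 720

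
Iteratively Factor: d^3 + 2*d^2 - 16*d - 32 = (d + 2)*(d^2 - 16) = (d - 4)*(d + 2)*(d + 4)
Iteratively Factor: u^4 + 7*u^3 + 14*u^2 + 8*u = (u + 2)*(u^3 + 5*u^2 + 4*u) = (u + 2)*(u + 4)*(u^2 + u) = u*(u + 2)*(u + 4)*(u + 1)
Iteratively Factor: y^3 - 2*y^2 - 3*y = (y - 3)*(y^2 + y) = y*(y - 3)*(y + 1)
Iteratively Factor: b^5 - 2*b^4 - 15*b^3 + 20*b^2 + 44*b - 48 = (b - 2)*(b^4 - 15*b^2 - 10*b + 24) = (b - 2)*(b + 2)*(b^3 - 2*b^2 - 11*b + 12) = (b - 2)*(b + 2)*(b + 3)*(b^2 - 5*b + 4) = (b - 2)*(b - 1)*(b + 2)*(b + 3)*(b - 4)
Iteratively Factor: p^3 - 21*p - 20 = (p + 1)*(p^2 - p - 20) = (p - 5)*(p + 1)*(p + 4)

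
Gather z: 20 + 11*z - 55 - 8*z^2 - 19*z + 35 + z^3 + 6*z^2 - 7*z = z^3 - 2*z^2 - 15*z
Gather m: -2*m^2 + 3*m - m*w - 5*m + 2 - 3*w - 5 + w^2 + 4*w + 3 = -2*m^2 + m*(-w - 2) + w^2 + w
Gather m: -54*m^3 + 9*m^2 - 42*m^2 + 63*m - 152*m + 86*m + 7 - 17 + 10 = -54*m^3 - 33*m^2 - 3*m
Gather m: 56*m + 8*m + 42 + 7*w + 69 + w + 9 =64*m + 8*w + 120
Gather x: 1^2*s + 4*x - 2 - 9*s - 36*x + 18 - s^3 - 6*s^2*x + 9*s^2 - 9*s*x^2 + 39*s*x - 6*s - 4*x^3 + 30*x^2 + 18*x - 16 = -s^3 + 9*s^2 - 14*s - 4*x^3 + x^2*(30 - 9*s) + x*(-6*s^2 + 39*s - 14)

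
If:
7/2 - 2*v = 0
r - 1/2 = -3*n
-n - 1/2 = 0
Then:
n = -1/2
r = 2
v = 7/4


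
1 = 1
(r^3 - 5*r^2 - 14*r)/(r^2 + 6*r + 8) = r*(r - 7)/(r + 4)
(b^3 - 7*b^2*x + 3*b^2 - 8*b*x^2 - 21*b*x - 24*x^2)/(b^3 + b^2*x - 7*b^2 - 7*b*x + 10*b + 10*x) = (b^2 - 8*b*x + 3*b - 24*x)/(b^2 - 7*b + 10)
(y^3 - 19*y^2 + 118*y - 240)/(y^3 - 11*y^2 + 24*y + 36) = (y^2 - 13*y + 40)/(y^2 - 5*y - 6)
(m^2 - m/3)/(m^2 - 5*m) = (m - 1/3)/(m - 5)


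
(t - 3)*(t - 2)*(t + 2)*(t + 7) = t^4 + 4*t^3 - 25*t^2 - 16*t + 84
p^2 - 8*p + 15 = (p - 5)*(p - 3)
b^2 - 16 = (b - 4)*(b + 4)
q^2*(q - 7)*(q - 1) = q^4 - 8*q^3 + 7*q^2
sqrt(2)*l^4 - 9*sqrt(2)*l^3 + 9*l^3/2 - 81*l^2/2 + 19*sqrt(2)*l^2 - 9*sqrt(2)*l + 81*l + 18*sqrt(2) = (l - 6)*(l - 3)*(l + 2*sqrt(2))*(sqrt(2)*l + 1/2)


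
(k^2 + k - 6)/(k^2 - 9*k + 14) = (k + 3)/(k - 7)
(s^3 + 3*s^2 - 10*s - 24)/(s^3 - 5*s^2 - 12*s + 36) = (s^3 + 3*s^2 - 10*s - 24)/(s^3 - 5*s^2 - 12*s + 36)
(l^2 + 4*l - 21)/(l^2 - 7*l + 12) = (l + 7)/(l - 4)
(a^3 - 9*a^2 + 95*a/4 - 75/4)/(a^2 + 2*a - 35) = (a^2 - 4*a + 15/4)/(a + 7)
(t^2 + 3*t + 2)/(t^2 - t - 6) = (t + 1)/(t - 3)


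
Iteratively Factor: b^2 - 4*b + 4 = (b - 2)*(b - 2)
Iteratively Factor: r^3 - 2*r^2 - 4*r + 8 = (r + 2)*(r^2 - 4*r + 4) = (r - 2)*(r + 2)*(r - 2)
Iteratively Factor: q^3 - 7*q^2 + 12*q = (q - 3)*(q^2 - 4*q) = q*(q - 3)*(q - 4)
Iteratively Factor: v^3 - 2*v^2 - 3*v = (v - 3)*(v^2 + v) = v*(v - 3)*(v + 1)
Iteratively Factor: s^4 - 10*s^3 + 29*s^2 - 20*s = (s - 5)*(s^3 - 5*s^2 + 4*s) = s*(s - 5)*(s^2 - 5*s + 4) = s*(s - 5)*(s - 4)*(s - 1)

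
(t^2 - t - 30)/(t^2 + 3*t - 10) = (t - 6)/(t - 2)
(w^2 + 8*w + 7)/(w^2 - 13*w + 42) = (w^2 + 8*w + 7)/(w^2 - 13*w + 42)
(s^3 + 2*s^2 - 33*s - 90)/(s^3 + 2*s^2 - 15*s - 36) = (s^2 - s - 30)/(s^2 - s - 12)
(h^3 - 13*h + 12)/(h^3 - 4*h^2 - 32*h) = (h^2 - 4*h + 3)/(h*(h - 8))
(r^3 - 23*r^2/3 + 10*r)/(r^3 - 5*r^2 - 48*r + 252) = r*(3*r - 5)/(3*(r^2 + r - 42))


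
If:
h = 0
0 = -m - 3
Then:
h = 0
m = -3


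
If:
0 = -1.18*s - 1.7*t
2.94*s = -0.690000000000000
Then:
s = -0.23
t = 0.16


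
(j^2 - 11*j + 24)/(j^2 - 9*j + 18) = (j - 8)/(j - 6)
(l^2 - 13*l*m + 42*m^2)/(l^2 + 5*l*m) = (l^2 - 13*l*m + 42*m^2)/(l*(l + 5*m))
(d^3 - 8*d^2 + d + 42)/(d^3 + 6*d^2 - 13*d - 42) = (d - 7)/(d + 7)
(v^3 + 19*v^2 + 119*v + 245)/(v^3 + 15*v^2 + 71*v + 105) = (v + 7)/(v + 3)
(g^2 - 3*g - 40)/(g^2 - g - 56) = (g + 5)/(g + 7)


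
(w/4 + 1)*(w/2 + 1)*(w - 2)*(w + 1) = w^4/8 + 5*w^3/8 - 5*w/2 - 2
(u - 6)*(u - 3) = u^2 - 9*u + 18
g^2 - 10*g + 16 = (g - 8)*(g - 2)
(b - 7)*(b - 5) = b^2 - 12*b + 35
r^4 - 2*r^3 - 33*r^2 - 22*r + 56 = (r - 7)*(r - 1)*(r + 2)*(r + 4)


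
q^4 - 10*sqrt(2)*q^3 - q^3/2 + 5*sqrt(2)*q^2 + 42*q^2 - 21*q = q*(q - 1/2)*(q - 7*sqrt(2))*(q - 3*sqrt(2))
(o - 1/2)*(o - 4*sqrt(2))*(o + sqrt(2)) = o^3 - 3*sqrt(2)*o^2 - o^2/2 - 8*o + 3*sqrt(2)*o/2 + 4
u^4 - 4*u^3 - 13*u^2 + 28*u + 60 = (u - 5)*(u - 3)*(u + 2)^2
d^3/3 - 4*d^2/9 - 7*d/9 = d*(d/3 + 1/3)*(d - 7/3)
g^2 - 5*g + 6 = (g - 3)*(g - 2)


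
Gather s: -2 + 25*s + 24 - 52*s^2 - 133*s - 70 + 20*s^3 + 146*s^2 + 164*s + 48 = 20*s^3 + 94*s^2 + 56*s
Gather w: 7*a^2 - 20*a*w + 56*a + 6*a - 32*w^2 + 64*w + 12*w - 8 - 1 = 7*a^2 + 62*a - 32*w^2 + w*(76 - 20*a) - 9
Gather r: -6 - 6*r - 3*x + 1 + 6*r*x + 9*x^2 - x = r*(6*x - 6) + 9*x^2 - 4*x - 5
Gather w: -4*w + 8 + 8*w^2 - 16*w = 8*w^2 - 20*w + 8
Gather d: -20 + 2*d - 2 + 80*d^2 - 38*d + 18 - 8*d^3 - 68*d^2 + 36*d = -8*d^3 + 12*d^2 - 4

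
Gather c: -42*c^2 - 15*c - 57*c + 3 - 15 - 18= -42*c^2 - 72*c - 30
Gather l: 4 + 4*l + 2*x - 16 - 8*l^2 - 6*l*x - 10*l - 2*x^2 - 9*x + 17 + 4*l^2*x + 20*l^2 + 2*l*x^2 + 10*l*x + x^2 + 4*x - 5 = l^2*(4*x + 12) + l*(2*x^2 + 4*x - 6) - x^2 - 3*x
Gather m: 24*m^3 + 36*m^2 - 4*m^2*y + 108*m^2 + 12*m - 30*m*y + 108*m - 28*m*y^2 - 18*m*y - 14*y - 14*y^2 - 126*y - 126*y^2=24*m^3 + m^2*(144 - 4*y) + m*(-28*y^2 - 48*y + 120) - 140*y^2 - 140*y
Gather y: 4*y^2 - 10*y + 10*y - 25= 4*y^2 - 25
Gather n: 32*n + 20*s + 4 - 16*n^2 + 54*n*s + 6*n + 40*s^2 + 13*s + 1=-16*n^2 + n*(54*s + 38) + 40*s^2 + 33*s + 5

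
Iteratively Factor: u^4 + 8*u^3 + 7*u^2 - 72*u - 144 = (u + 3)*(u^3 + 5*u^2 - 8*u - 48) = (u + 3)*(u + 4)*(u^2 + u - 12) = (u + 3)*(u + 4)^2*(u - 3)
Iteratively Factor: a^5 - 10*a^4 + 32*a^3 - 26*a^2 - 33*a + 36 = (a - 3)*(a^4 - 7*a^3 + 11*a^2 + 7*a - 12) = (a - 3)^2*(a^3 - 4*a^2 - a + 4) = (a - 3)^2*(a + 1)*(a^2 - 5*a + 4) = (a - 3)^2*(a - 1)*(a + 1)*(a - 4)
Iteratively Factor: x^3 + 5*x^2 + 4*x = (x)*(x^2 + 5*x + 4) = x*(x + 1)*(x + 4)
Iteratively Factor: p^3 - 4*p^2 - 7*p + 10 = (p + 2)*(p^2 - 6*p + 5) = (p - 5)*(p + 2)*(p - 1)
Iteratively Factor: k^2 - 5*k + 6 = (k - 2)*(k - 3)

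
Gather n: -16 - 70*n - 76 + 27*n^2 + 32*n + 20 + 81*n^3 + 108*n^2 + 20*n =81*n^3 + 135*n^2 - 18*n - 72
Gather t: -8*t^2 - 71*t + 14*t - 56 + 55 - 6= -8*t^2 - 57*t - 7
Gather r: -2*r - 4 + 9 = 5 - 2*r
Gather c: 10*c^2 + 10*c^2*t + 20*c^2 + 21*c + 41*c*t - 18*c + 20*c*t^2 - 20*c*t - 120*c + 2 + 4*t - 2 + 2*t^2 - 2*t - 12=c^2*(10*t + 30) + c*(20*t^2 + 21*t - 117) + 2*t^2 + 2*t - 12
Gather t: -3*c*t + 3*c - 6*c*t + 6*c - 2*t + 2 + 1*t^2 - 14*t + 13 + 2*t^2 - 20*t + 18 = 9*c + 3*t^2 + t*(-9*c - 36) + 33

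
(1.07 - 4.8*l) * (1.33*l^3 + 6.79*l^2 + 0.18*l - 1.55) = -6.384*l^4 - 31.1689*l^3 + 6.4013*l^2 + 7.6326*l - 1.6585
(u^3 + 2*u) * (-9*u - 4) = -9*u^4 - 4*u^3 - 18*u^2 - 8*u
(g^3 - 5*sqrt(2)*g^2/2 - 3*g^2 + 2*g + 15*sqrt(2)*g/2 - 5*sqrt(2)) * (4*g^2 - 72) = 4*g^5 - 10*sqrt(2)*g^4 - 12*g^4 - 64*g^3 + 30*sqrt(2)*g^3 + 216*g^2 + 160*sqrt(2)*g^2 - 540*sqrt(2)*g - 144*g + 360*sqrt(2)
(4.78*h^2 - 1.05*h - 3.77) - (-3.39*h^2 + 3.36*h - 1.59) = 8.17*h^2 - 4.41*h - 2.18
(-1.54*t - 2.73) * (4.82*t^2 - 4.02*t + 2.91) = -7.4228*t^3 - 6.9678*t^2 + 6.4932*t - 7.9443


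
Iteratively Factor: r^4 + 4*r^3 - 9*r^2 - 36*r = (r + 4)*(r^3 - 9*r) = (r + 3)*(r + 4)*(r^2 - 3*r) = r*(r + 3)*(r + 4)*(r - 3)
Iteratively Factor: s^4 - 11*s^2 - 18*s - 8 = (s + 1)*(s^3 - s^2 - 10*s - 8) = (s + 1)^2*(s^2 - 2*s - 8) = (s + 1)^2*(s + 2)*(s - 4)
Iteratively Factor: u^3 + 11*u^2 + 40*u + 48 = (u + 3)*(u^2 + 8*u + 16) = (u + 3)*(u + 4)*(u + 4)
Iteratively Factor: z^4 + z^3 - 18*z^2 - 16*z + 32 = (z - 4)*(z^3 + 5*z^2 + 2*z - 8) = (z - 4)*(z - 1)*(z^2 + 6*z + 8) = (z - 4)*(z - 1)*(z + 4)*(z + 2)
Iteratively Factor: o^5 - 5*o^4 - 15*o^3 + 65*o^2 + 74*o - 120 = (o - 1)*(o^4 - 4*o^3 - 19*o^2 + 46*o + 120) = (o - 5)*(o - 1)*(o^3 + o^2 - 14*o - 24) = (o - 5)*(o - 1)*(o + 2)*(o^2 - o - 12) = (o - 5)*(o - 4)*(o - 1)*(o + 2)*(o + 3)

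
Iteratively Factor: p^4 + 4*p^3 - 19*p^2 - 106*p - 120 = (p + 4)*(p^3 - 19*p - 30) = (p + 3)*(p + 4)*(p^2 - 3*p - 10) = (p - 5)*(p + 3)*(p + 4)*(p + 2)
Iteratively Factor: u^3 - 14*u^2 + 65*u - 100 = (u - 5)*(u^2 - 9*u + 20) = (u - 5)^2*(u - 4)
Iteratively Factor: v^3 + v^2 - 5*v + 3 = (v - 1)*(v^2 + 2*v - 3) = (v - 1)*(v + 3)*(v - 1)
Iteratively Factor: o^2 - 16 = (o + 4)*(o - 4)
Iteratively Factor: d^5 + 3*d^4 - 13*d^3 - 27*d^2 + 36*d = (d - 3)*(d^4 + 6*d^3 + 5*d^2 - 12*d) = d*(d - 3)*(d^3 + 6*d^2 + 5*d - 12) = d*(d - 3)*(d + 4)*(d^2 + 2*d - 3) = d*(d - 3)*(d - 1)*(d + 4)*(d + 3)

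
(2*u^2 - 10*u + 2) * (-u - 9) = -2*u^3 - 8*u^2 + 88*u - 18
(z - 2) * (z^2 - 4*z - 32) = z^3 - 6*z^2 - 24*z + 64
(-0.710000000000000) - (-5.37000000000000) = 4.66000000000000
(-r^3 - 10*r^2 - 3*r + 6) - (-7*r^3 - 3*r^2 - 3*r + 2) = 6*r^3 - 7*r^2 + 4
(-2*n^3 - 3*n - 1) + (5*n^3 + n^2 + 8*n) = 3*n^3 + n^2 + 5*n - 1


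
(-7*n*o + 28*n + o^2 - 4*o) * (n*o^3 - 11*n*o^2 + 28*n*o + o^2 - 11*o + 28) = -7*n^2*o^4 + 105*n^2*o^3 - 504*n^2*o^2 + 784*n^2*o + n*o^5 - 15*n*o^4 + 65*n*o^3 - 7*n*o^2 - 504*n*o + 784*n + o^4 - 15*o^3 + 72*o^2 - 112*o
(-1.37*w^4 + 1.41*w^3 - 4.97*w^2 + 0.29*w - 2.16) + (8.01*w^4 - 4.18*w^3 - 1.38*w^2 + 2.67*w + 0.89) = 6.64*w^4 - 2.77*w^3 - 6.35*w^2 + 2.96*w - 1.27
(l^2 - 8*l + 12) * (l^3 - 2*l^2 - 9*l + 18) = l^5 - 10*l^4 + 19*l^3 + 66*l^2 - 252*l + 216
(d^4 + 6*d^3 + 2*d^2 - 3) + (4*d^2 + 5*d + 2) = d^4 + 6*d^3 + 6*d^2 + 5*d - 1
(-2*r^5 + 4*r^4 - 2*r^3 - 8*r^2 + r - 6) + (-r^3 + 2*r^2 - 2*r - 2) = -2*r^5 + 4*r^4 - 3*r^3 - 6*r^2 - r - 8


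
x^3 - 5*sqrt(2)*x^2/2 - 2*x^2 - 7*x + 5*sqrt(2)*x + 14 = (x - 2)*(x - 7*sqrt(2)/2)*(x + sqrt(2))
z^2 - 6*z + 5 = (z - 5)*(z - 1)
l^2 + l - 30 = (l - 5)*(l + 6)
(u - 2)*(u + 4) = u^2 + 2*u - 8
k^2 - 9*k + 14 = (k - 7)*(k - 2)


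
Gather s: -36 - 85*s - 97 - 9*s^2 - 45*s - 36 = -9*s^2 - 130*s - 169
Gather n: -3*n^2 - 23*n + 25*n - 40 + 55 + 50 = -3*n^2 + 2*n + 65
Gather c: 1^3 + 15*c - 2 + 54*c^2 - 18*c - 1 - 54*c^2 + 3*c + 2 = 0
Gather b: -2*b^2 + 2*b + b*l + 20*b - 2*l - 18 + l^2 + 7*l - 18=-2*b^2 + b*(l + 22) + l^2 + 5*l - 36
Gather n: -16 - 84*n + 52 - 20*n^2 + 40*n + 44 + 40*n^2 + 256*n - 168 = 20*n^2 + 212*n - 88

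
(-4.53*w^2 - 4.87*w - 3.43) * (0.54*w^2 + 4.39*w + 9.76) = -2.4462*w^4 - 22.5165*w^3 - 67.4443*w^2 - 62.5889*w - 33.4768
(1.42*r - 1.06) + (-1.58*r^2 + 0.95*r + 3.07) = -1.58*r^2 + 2.37*r + 2.01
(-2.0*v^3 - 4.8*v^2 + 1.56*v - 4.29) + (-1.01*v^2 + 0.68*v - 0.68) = -2.0*v^3 - 5.81*v^2 + 2.24*v - 4.97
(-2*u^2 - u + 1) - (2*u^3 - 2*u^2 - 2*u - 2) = -2*u^3 + u + 3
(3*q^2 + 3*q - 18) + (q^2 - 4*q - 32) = 4*q^2 - q - 50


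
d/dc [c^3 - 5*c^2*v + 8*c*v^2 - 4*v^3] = 3*c^2 - 10*c*v + 8*v^2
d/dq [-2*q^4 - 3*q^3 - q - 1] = -8*q^3 - 9*q^2 - 1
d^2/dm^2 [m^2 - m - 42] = 2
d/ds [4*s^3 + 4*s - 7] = 12*s^2 + 4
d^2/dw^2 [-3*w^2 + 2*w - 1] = -6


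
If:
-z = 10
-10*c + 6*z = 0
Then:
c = -6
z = -10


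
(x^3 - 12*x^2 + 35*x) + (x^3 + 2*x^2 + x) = 2*x^3 - 10*x^2 + 36*x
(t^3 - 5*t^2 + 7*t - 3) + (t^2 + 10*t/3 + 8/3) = t^3 - 4*t^2 + 31*t/3 - 1/3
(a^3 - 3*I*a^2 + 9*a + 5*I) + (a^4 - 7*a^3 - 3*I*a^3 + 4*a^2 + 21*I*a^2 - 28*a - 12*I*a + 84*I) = a^4 - 6*a^3 - 3*I*a^3 + 4*a^2 + 18*I*a^2 - 19*a - 12*I*a + 89*I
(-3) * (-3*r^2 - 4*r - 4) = 9*r^2 + 12*r + 12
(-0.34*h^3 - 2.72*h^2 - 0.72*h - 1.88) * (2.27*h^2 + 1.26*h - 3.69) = -0.7718*h^5 - 6.6028*h^4 - 3.807*h^3 + 4.862*h^2 + 0.288*h + 6.9372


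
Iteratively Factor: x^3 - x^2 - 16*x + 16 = (x - 4)*(x^2 + 3*x - 4) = (x - 4)*(x + 4)*(x - 1)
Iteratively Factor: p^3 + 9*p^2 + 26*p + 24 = (p + 2)*(p^2 + 7*p + 12) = (p + 2)*(p + 4)*(p + 3)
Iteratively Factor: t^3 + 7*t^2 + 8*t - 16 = (t + 4)*(t^2 + 3*t - 4) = (t - 1)*(t + 4)*(t + 4)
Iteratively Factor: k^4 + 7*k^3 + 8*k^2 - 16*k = (k + 4)*(k^3 + 3*k^2 - 4*k) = (k + 4)^2*(k^2 - k) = k*(k + 4)^2*(k - 1)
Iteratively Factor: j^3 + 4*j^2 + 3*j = (j + 1)*(j^2 + 3*j) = (j + 1)*(j + 3)*(j)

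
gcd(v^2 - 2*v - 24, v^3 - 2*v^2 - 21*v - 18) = v - 6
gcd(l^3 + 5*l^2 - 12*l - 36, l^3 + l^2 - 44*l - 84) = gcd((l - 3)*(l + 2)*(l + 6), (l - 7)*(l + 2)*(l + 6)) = l^2 + 8*l + 12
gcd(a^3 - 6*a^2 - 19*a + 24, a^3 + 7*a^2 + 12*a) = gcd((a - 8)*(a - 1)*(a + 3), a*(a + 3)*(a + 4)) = a + 3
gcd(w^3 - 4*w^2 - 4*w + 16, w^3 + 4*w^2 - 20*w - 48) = w^2 - 2*w - 8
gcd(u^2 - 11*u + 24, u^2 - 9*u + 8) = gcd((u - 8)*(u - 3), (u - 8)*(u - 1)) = u - 8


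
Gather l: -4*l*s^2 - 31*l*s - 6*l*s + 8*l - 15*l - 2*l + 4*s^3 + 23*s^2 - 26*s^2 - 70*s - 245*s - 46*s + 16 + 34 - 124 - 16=l*(-4*s^2 - 37*s - 9) + 4*s^3 - 3*s^2 - 361*s - 90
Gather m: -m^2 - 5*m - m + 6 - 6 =-m^2 - 6*m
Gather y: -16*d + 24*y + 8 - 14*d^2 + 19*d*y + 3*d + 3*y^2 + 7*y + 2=-14*d^2 - 13*d + 3*y^2 + y*(19*d + 31) + 10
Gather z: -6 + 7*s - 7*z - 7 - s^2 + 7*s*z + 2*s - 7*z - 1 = -s^2 + 9*s + z*(7*s - 14) - 14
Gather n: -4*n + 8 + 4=12 - 4*n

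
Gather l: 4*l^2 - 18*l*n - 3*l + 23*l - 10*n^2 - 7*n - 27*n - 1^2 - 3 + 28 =4*l^2 + l*(20 - 18*n) - 10*n^2 - 34*n + 24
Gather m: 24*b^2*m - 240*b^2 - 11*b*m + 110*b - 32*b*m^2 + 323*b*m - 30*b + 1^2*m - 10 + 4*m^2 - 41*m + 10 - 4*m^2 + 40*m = -240*b^2 - 32*b*m^2 + 80*b + m*(24*b^2 + 312*b)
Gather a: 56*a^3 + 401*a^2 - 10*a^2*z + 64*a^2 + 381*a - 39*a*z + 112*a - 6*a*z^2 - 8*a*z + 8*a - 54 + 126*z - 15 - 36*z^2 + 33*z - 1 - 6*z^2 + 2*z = 56*a^3 + a^2*(465 - 10*z) + a*(-6*z^2 - 47*z + 501) - 42*z^2 + 161*z - 70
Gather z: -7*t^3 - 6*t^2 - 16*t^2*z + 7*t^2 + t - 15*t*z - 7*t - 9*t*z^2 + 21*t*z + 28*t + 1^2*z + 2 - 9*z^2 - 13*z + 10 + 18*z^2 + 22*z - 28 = -7*t^3 + t^2 + 22*t + z^2*(9 - 9*t) + z*(-16*t^2 + 6*t + 10) - 16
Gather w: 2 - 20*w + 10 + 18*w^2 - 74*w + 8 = 18*w^2 - 94*w + 20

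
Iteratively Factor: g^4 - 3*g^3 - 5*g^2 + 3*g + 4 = (g + 1)*(g^3 - 4*g^2 - g + 4) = (g + 1)^2*(g^2 - 5*g + 4) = (g - 4)*(g + 1)^2*(g - 1)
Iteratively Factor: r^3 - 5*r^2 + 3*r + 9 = (r - 3)*(r^2 - 2*r - 3) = (r - 3)^2*(r + 1)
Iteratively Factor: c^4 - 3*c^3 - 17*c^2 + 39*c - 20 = (c + 4)*(c^3 - 7*c^2 + 11*c - 5) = (c - 5)*(c + 4)*(c^2 - 2*c + 1) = (c - 5)*(c - 1)*(c + 4)*(c - 1)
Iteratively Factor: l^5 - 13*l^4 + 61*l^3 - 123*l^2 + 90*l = (l - 3)*(l^4 - 10*l^3 + 31*l^2 - 30*l) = (l - 5)*(l - 3)*(l^3 - 5*l^2 + 6*l) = (l - 5)*(l - 3)*(l - 2)*(l^2 - 3*l) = (l - 5)*(l - 3)^2*(l - 2)*(l)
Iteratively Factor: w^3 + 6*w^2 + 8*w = (w + 2)*(w^2 + 4*w) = w*(w + 2)*(w + 4)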